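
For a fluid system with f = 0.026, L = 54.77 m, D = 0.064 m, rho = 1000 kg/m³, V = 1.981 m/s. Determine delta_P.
Formula: \Delta P = f \frac{L}{D} \frac{\rho V^2}{2}
delta_P = 0.026·(54.77/0.064)·0.5·1000·1.981²/1000 = 43.66 kPa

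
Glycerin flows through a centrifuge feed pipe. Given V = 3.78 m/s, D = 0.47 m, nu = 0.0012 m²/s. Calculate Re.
Formula: Re = \frac{V D}{\nu}
Re = 3.78·0.47/0.0012 = 1480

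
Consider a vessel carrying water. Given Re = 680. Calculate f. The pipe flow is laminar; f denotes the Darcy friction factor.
Formula: f = \frac{64}{Re}
f = 64/680 = 0.09412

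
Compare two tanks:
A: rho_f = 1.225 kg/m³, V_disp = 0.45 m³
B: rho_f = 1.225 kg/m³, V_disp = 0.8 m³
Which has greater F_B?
F_B(A) = 5.408 N, F_B(B) = 9.614 N. Answer: B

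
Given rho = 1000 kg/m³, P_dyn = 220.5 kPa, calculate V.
Formula: P_{dyn} = \frac{1}{2} \rho V^2
Substituting knowns: 220.5 = 0.5·1000·V²/1000
Solving for V: V = √(2·(220.5·1000)/1000) = 21 m/s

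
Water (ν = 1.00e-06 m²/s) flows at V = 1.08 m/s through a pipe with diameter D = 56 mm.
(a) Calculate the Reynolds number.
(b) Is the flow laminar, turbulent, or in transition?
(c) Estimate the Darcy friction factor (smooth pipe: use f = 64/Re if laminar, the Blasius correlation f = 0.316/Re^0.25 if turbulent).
(a) Re = V·D/ν = 1.08·0.056/1.00e-06 = 60480
(b) Flow regime: turbulent (Re > 4000)
(c) Friction factor: f = 0.316/Re^0.25 = 0.316/60480^0.25 = 0.02015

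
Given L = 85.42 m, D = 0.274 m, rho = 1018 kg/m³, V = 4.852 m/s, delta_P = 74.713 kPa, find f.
Formula: \Delta P = f \frac{L}{D} \frac{\rho V^2}{2}
Substituting knowns: 74.713 = f·(85.42/0.274)·0.5·1018·4.852²/1000
Solving for f: f = (74.713·1000)/((85.42/0.274)·0.5·1018·4.852²) = 0.02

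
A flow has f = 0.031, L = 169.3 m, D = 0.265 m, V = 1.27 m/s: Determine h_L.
Formula: h_L = f \frac{L}{D} \frac{V^2}{2g}
h_L = 0.031·(169.3/0.265)·1.27²/(2·9.81) = 1.628 m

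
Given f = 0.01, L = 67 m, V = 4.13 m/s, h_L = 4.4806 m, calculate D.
Formula: h_L = f \frac{L}{D} \frac{V^2}{2g}
Substituting knowns: 4.4806 = 0.01·(67/D)·4.13²/(2·9.81)
Solving for D: D = 0.01·67·4.13²/(2·9.81·4.4806) = 0.13 m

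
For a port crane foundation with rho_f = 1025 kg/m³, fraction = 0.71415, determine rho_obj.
Formula: f_{sub} = \frac{\rho_{obj}}{\rho_f}
Substituting knowns: 0.71415 = rho_obj/1025
Solving for rho_obj: rho_obj = 0.71415·1025 = 732 kg/m³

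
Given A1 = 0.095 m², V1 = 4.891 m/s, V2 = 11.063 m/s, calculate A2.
Formula: V_2 = \frac{A_1 V_1}{A_2}
Substituting knowns: 11.063 = 0.095·4.891/A2
Solving for A2: A2 = 0.095·4.891/11.063 = 0.042 m²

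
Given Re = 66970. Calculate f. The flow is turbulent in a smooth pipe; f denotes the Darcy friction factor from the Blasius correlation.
Formula: f = \frac{0.316}{Re^{0.25}}
f = 0.316/66970^0.25 = 0.01964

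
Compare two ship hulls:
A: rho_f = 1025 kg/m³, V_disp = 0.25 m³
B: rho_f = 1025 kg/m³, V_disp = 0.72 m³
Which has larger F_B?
F_B(A) = 2514 N, F_B(B) = 7240 N. Answer: B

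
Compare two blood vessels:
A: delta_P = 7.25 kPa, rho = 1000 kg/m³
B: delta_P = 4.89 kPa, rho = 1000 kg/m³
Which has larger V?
V(A) = 3.808 m/s, V(B) = 3.127 m/s. Answer: A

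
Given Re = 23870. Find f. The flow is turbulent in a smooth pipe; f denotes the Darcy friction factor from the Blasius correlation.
Formula: f = \frac{0.316}{Re^{0.25}}
f = 0.316/23870^0.25 = 0.02542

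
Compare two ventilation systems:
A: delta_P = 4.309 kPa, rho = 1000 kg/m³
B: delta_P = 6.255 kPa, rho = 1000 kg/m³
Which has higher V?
V(A) = 2.936 m/s, V(B) = 3.537 m/s. Answer: B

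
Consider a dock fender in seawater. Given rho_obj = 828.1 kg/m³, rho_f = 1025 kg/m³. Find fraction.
Formula: f_{sub} = \frac{\rho_{obj}}{\rho_f}
fraction = 828.1/1025 = 0.8079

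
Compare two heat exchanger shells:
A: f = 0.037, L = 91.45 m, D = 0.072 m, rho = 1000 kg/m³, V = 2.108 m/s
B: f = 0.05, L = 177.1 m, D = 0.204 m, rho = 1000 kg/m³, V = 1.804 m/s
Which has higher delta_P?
delta_P(A) = 104.4 kPa, delta_P(B) = 70.63 kPa. Answer: A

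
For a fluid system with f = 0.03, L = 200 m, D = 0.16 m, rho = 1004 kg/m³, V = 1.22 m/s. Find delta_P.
Formula: \Delta P = f \frac{L}{D} \frac{\rho V^2}{2}
delta_P = 0.03·(200/0.16)·0.5·1004·1.22²/1000 = 28.02 kPa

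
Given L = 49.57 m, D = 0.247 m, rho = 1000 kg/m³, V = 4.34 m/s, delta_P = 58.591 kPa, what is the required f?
Formula: \Delta P = f \frac{L}{D} \frac{\rho V^2}{2}
Substituting knowns: 58.591 = f·(49.57/0.247)·0.5·1000·4.34²/1000
Solving for f: f = (58.591·1000)/((49.57/0.247)·0.5·1000·4.34²) = 0.031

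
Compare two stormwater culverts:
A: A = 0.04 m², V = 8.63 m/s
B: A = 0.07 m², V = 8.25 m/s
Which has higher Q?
Q(A) = 345.2 L/s, Q(B) = 577.5 L/s. Answer: B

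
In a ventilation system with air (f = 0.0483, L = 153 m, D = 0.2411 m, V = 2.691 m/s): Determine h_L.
Formula: h_L = f \frac{L}{D} \frac{V^2}{2g}
h_L = 0.0483·(153/0.2411)·2.691²/(2·9.81) = 11.31 m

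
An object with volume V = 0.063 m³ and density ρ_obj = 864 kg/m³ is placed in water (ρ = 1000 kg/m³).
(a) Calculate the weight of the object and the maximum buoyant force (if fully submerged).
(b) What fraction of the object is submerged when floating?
(a) W=rho_obj*g*V=864*9.81*0.063=534.0 N; F_B(max)=rho*g*V=1000*9.81*0.063=618.0 N
(b) Floating fraction=rho_obj/rho=864/1000=0.864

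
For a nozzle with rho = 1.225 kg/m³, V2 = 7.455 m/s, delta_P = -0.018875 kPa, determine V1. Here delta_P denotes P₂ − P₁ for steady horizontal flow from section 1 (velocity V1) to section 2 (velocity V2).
Formula: \Delta P = \frac{1}{2} \rho (V_1^2 - V_2^2)
Substituting knowns: -0.018875 = 0.5·1.225·(V1² − 7.455²)/1000
Solving for V1: V1 = √(7.455² + 2·(-0.018875·1000)/1.225) = 4.976 m/s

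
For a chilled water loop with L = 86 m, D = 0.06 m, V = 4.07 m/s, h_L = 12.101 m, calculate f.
Formula: h_L = f \frac{L}{D} \frac{V^2}{2g}
Substituting knowns: 12.101 = f·(86/0.06)·4.07²/(2·9.81)
Solving for f: f = 12.101·2·9.81/((86/0.06)·4.07²) = 0.01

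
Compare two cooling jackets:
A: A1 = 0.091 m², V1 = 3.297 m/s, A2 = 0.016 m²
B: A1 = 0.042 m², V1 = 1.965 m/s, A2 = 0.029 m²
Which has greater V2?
V2(A) = 18.75 m/s, V2(B) = 2.846 m/s. Answer: A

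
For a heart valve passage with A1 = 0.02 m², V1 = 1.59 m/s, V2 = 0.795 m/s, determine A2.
Formula: V_2 = \frac{A_1 V_1}{A_2}
Substituting knowns: 0.795 = 0.02·1.59/A2
Solving for A2: A2 = 0.02·1.59/0.795 = 0.04 m²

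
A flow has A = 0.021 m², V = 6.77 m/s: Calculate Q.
Formula: Q = A V
Q = 0.021·6.77·1000 = 142.2 L/s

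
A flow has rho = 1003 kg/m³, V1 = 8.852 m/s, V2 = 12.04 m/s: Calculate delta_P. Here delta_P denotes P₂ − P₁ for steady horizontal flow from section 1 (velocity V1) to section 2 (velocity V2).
Formula: \Delta P = \frac{1}{2} \rho (V_1^2 - V_2^2)
delta_P = 0.5·1003·(8.852² − 12.04²)/1000 = -33.4 kPa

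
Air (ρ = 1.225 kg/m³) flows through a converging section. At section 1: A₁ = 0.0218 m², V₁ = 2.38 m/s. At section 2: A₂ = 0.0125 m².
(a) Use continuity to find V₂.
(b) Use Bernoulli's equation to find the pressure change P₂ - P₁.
(a) Continuity: A₁V₁=A₂V₂ -> V₂=A₁V₁/A₂=0.0218*2.38/0.0125=4.15 m/s
(b) Bernoulli: P₂-P₁=0.5*rho*(V₁^2-V₂^2)/1000=0.5*1.225*(2.38^2-4.15^2)/1000=-0.007079 kPa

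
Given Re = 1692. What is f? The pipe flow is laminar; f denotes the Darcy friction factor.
Formula: f = \frac{64}{Re}
f = 64/1692 = 0.03783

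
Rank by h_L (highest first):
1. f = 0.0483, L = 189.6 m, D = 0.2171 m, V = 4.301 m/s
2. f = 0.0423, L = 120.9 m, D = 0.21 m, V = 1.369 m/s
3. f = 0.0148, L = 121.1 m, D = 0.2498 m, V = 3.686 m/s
Case 1: h_L = 39.77 m
Case 2: h_L = 2.326 m
Case 3: h_L = 4.968 m
Ranking (highest first): 1, 3, 2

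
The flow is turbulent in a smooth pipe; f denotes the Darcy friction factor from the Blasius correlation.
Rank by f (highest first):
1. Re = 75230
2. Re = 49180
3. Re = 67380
Case 1: f = 0.01908
Case 2: f = 0.02122
Case 3: f = 0.01961
Ranking (highest first): 2, 3, 1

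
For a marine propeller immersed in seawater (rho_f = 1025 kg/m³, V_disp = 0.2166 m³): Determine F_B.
Formula: F_B = \rho_f g V_{disp}
F_B = 1025·9.81·0.2166 = 2178 N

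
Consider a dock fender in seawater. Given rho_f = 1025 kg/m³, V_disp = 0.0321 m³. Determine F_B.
Formula: F_B = \rho_f g V_{disp}
F_B = 1025·9.81·0.0321 = 322.8 N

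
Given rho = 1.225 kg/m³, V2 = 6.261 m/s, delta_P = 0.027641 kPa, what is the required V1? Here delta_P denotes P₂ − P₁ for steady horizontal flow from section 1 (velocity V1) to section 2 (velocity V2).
Formula: \Delta P = \frac{1}{2} \rho (V_1^2 - V_2^2)
Substituting knowns: 0.027641 = 0.5·1.225·(V1² − 6.261²)/1000
Solving for V1: V1 = √(6.261² + 2·(0.027641·1000)/1.225) = 9.183 m/s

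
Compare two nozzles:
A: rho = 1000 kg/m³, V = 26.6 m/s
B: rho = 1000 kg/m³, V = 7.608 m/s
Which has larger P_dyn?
P_dyn(A) = 353.8 kPa, P_dyn(B) = 28.94 kPa. Answer: A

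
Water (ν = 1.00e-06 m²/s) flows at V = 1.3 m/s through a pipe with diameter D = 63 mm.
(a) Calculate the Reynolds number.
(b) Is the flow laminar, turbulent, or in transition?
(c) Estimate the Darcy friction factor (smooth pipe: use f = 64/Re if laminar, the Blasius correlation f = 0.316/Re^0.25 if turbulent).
(a) Re = V·D/ν = 1.3·0.063/1.00e-06 = 81900
(b) Flow regime: turbulent (Re > 4000)
(c) Friction factor: f = 0.316/Re^0.25 = 0.316/81900^0.25 = 0.01868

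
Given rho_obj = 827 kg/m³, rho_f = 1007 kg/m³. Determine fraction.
Formula: f_{sub} = \frac{\rho_{obj}}{\rho_f}
fraction = 827/1007 = 0.8213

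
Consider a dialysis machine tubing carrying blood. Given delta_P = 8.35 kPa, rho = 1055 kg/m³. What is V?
Formula: V = \sqrt{\frac{2 \Delta P}{\rho}}
V = √(2·(8.35·1000)/1055) = 3.979 m/s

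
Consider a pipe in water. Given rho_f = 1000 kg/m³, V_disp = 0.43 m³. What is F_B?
Formula: F_B = \rho_f g V_{disp}
F_B = 1000·9.81·0.43 = 4218 N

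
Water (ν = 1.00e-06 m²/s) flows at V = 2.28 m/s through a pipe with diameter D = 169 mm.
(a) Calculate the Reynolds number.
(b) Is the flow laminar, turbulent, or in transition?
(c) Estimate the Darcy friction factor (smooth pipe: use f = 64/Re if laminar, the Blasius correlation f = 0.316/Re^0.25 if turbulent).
(a) Re = V·D/ν = 2.28·0.169/1.00e-06 = 385320
(b) Flow regime: turbulent (Re > 4000)
(c) Friction factor: f = 0.316/Re^0.25 = 0.316/385320^0.25 = 0.01268 (Blasius is strictly valid for Re ≲ 1e5; used here as the smooth-pipe estimate the problem specifies)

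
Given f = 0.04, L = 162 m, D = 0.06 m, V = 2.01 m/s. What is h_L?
Formula: h_L = f \frac{L}{D} \frac{V^2}{2g}
h_L = 0.04·(162/0.06)·2.01²/(2·9.81) = 22.24 m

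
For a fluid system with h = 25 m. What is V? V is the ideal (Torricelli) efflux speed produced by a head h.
Formula: V = \sqrt{2 g h}
V = √(2·9.81·25) = 22.15 m/s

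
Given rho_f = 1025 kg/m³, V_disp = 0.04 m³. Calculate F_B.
Formula: F_B = \rho_f g V_{disp}
F_B = 1025·9.81·0.04 = 402.2 N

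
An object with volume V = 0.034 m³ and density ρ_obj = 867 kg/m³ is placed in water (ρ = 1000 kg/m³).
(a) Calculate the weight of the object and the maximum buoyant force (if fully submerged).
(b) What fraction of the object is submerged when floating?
(a) W=rho_obj*g*V=867*9.81*0.034=289.2 N; F_B(max)=rho*g*V=1000*9.81*0.034=333.5 N
(b) Floating fraction=rho_obj/rho=867/1000=0.867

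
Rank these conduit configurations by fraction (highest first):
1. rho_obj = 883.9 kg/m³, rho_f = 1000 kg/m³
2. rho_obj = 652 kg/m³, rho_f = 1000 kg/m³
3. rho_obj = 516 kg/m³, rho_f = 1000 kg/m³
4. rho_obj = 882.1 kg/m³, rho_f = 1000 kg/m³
Case 1: fraction = 0.8839
Case 2: fraction = 0.652
Case 3: fraction = 0.516
Case 4: fraction = 0.8821
Ranking (highest first): 1, 4, 2, 3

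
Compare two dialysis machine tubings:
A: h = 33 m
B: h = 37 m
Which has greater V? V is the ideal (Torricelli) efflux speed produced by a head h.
V(A) = 25.45 m/s, V(B) = 26.94 m/s. Answer: B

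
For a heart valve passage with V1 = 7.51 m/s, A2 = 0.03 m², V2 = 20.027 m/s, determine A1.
Formula: V_2 = \frac{A_1 V_1}{A_2}
Substituting knowns: 20.027 = A1·7.51/0.03
Solving for A1: A1 = 20.027·0.03/7.51 = 0.08 m²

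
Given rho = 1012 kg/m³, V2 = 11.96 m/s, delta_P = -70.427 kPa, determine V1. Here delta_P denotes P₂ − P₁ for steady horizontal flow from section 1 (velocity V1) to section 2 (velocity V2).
Formula: \Delta P = \frac{1}{2} \rho (V_1^2 - V_2^2)
Substituting knowns: -70.427 = 0.5·1012·(V1² − 11.96²)/1000
Solving for V1: V1 = √(11.96² + 2·(-70.427·1000)/1012) = 1.964 m/s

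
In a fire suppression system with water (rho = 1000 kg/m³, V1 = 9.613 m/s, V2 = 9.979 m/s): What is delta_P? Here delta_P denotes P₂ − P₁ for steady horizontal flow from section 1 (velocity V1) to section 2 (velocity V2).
Formula: \Delta P = \frac{1}{2} \rho (V_1^2 - V_2^2)
delta_P = 0.5·1000·(9.613² − 9.979²)/1000 = -3.585 kPa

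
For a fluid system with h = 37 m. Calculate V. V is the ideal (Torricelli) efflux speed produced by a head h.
Formula: V = \sqrt{2 g h}
V = √(2·9.81·37) = 26.94 m/s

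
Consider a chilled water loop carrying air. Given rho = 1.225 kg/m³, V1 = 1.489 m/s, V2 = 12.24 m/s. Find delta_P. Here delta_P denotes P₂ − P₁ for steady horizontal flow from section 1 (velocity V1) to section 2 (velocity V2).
Formula: \Delta P = \frac{1}{2} \rho (V_1^2 - V_2^2)
delta_P = 0.5·1.225·(1.489² − 12.24²)/1000 = -0.09041 kPa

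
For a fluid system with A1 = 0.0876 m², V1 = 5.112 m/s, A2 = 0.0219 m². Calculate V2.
Formula: V_2 = \frac{A_1 V_1}{A_2}
V2 = 0.0876·5.112/0.0219 = 20.45 m/s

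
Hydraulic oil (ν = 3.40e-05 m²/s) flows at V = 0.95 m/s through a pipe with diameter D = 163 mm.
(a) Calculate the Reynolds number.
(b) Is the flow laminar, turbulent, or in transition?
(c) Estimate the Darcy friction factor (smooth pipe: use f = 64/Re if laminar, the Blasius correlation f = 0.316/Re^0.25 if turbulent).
(a) Re = V·D/ν = 0.95·0.163/3.40e-05 = 4554.4
(b) Flow regime: turbulent (Re > 4000)
(c) Friction factor: f = 0.316/Re^0.25 = 0.316/4554.4^0.25 = 0.03847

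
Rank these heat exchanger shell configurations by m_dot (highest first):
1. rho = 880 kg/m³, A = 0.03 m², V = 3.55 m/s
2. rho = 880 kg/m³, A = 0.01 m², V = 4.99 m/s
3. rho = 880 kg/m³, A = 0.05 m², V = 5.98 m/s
Case 1: m_dot = 93.72 kg/s
Case 2: m_dot = 43.91 kg/s
Case 3: m_dot = 263.1 kg/s
Ranking (highest first): 3, 1, 2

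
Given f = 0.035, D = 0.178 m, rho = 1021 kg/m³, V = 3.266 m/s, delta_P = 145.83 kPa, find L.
Formula: \Delta P = f \frac{L}{D} \frac{\rho V^2}{2}
Substituting knowns: 145.83 = 0.035·(L/0.178)·0.5·1021·3.266²/1000
Solving for L: L = (145.83·1000)·0.178/(0.035·0.5·1021·3.266²) = 136.2 m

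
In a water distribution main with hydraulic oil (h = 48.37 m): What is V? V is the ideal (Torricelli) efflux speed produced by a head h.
Formula: V = \sqrt{2 g h}
V = √(2·9.81·48.37) = 30.81 m/s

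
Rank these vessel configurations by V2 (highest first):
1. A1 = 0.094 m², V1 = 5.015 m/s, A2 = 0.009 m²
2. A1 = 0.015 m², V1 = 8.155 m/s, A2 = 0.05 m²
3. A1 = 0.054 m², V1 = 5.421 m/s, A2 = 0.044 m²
Case 1: V2 = 52.38 m/s
Case 2: V2 = 2.446 m/s
Case 3: V2 = 6.653 m/s
Ranking (highest first): 1, 3, 2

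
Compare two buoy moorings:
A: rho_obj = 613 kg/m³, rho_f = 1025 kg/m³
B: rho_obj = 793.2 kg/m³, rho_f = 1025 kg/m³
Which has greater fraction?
fraction(A) = 0.598, fraction(B) = 0.7739. Answer: B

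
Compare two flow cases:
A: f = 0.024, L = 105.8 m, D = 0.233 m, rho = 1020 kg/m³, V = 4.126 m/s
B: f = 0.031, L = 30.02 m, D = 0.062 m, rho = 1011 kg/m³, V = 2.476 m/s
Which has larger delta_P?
delta_P(A) = 94.62 kPa, delta_P(B) = 46.52 kPa. Answer: A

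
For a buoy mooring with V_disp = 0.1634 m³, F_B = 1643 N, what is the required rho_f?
Formula: F_B = \rho_f g V_{disp}
Substituting knowns: 1643 = rho_f·9.81·0.1634
Solving for rho_f: rho_f = 1643/(9.81·0.1634) = 1025 kg/m³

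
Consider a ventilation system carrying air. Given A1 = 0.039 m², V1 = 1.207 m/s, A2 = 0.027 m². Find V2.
Formula: V_2 = \frac{A_1 V_1}{A_2}
V2 = 0.039·1.207/0.027 = 1.743 m/s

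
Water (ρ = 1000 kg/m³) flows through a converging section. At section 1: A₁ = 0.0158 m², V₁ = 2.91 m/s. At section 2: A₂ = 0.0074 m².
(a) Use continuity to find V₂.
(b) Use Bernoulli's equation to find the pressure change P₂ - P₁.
(a) Continuity: A₁V₁=A₂V₂ -> V₂=A₁V₁/A₂=0.0158*2.91/0.0074=6.21 m/s
(b) Bernoulli: P₂-P₁=0.5*rho*(V₁^2-V₂^2)/1000=0.5*1000*(2.91^2-6.21^2)/1000=-15.05 kPa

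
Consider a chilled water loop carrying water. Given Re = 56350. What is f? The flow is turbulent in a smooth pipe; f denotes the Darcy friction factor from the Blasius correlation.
Formula: f = \frac{0.316}{Re^{0.25}}
f = 0.316/56350^0.25 = 0.02051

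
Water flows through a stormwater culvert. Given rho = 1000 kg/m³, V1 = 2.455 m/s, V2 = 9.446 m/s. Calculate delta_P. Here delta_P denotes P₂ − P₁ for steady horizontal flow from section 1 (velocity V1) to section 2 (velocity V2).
Formula: \Delta P = \frac{1}{2} \rho (V_1^2 - V_2^2)
delta_P = 0.5·1000·(2.455² − 9.446²)/1000 = -41.6 kPa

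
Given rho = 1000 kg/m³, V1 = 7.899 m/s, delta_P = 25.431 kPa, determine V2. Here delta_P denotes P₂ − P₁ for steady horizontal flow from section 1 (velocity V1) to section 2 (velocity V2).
Formula: \Delta P = \frac{1}{2} \rho (V_1^2 - V_2^2)
Substituting knowns: 25.431 = 0.5·1000·(7.899² − V2²)/1000
Solving for V2: V2 = √(7.899² − 2·(25.431·1000)/1000) = 3.396 m/s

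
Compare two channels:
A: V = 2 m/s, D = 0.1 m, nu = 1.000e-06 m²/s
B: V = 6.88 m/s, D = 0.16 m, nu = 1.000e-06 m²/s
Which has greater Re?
Re(A) = 200000, Re(B) = 1.101e+06. Answer: B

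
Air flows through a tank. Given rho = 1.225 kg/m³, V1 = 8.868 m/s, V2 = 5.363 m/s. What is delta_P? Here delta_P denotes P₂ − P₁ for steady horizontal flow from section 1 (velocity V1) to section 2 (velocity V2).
Formula: \Delta P = \frac{1}{2} \rho (V_1^2 - V_2^2)
delta_P = 0.5·1.225·(8.868² − 5.363²)/1000 = 0.03055 kPa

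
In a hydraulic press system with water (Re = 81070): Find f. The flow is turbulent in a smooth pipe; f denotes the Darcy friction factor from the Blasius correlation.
Formula: f = \frac{0.316}{Re^{0.25}}
f = 0.316/81070^0.25 = 0.01873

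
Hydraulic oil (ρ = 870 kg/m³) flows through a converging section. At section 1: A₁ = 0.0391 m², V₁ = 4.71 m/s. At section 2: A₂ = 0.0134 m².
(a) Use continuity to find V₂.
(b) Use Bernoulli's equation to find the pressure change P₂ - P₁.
(a) Continuity: A₁V₁=A₂V₂ -> V₂=A₁V₁/A₂=0.0391*4.71/0.0134=13.74 m/s
(b) Bernoulli: P₂-P₁=0.5*rho*(V₁^2-V₂^2)/1000=0.5*870*(4.71^2-13.74^2)/1000=-72.47 kPa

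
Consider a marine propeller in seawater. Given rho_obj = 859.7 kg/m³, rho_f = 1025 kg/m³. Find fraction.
Formula: f_{sub} = \frac{\rho_{obj}}{\rho_f}
fraction = 859.7/1025 = 0.8387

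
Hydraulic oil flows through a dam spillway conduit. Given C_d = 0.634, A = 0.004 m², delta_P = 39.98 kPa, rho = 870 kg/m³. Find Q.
Formula: Q = C_d A \sqrt{\frac{2 \Delta P}{\rho}}
Q = 0.634·0.004·√(2·(39.98·1000)/870)·1000 = 24.31 L/s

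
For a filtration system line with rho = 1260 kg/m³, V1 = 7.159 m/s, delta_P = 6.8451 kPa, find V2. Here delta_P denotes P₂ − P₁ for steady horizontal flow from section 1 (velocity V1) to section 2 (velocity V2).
Formula: \Delta P = \frac{1}{2} \rho (V_1^2 - V_2^2)
Substituting knowns: 6.8451 = 0.5·1260·(7.159² − V2²)/1000
Solving for V2: V2 = √(7.159² − 2·(6.8451·1000)/1260) = 6.355 m/s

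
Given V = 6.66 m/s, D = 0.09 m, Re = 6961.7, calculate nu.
Formula: Re = \frac{V D}{\nu}
Substituting knowns: 6961.7 = 6.66·0.09/nu
Solving for nu: nu = 6.66·0.09/6961.7 = 8.610e-05 m²/s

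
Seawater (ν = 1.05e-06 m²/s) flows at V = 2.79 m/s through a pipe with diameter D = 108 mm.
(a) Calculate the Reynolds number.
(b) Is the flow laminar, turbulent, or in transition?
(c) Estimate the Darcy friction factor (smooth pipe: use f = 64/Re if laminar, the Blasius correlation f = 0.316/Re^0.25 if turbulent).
(a) Re = V·D/ν = 2.79·0.108/1.05e-06 = 286970
(b) Flow regime: turbulent (Re > 4000)
(c) Friction factor: f = 0.316/Re^0.25 = 0.316/286970^0.25 = 0.01365 (Blasius is strictly valid for Re ≲ 1e5; used here as the smooth-pipe estimate the problem specifies)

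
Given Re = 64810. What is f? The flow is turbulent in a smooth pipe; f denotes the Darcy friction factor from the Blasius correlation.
Formula: f = \frac{0.316}{Re^{0.25}}
f = 0.316/64810^0.25 = 0.01981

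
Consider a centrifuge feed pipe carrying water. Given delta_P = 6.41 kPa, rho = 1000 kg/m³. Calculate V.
Formula: V = \sqrt{\frac{2 \Delta P}{\rho}}
V = √(2·(6.41·1000)/1000) = 3.581 m/s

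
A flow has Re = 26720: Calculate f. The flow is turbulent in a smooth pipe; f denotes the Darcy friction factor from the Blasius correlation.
Formula: f = \frac{0.316}{Re^{0.25}}
f = 0.316/26720^0.25 = 0.02472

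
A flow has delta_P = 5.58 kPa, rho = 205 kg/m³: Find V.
Formula: V = \sqrt{\frac{2 \Delta P}{\rho}}
V = √(2·(5.58·1000)/205) = 7.378 m/s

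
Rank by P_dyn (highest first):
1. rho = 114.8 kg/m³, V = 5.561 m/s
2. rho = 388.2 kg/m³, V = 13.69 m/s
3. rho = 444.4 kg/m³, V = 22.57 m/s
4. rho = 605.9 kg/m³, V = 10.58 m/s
Case 1: P_dyn = 1.775 kPa
Case 2: P_dyn = 36.38 kPa
Case 3: P_dyn = 113.2 kPa
Case 4: P_dyn = 33.91 kPa
Ranking (highest first): 3, 2, 4, 1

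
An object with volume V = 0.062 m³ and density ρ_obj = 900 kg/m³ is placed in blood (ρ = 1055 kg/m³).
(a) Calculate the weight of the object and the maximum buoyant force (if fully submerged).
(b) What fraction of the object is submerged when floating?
(a) W=rho_obj*g*V=900*9.81*0.062=547.4 N; F_B(max)=rho*g*V=1055*9.81*0.062=641.7 N
(b) Floating fraction=rho_obj/rho=900/1055=0.853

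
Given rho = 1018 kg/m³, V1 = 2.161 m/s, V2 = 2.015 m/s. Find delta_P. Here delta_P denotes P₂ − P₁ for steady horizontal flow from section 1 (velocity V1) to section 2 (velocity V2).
Formula: \Delta P = \frac{1}{2} \rho (V_1^2 - V_2^2)
delta_P = 0.5·1018·(2.161² − 2.015²)/1000 = 0.3103 kPa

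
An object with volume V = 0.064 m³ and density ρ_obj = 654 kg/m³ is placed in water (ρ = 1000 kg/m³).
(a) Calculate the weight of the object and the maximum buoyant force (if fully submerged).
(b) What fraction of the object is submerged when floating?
(a) W=rho_obj*g*V=654*9.81*0.064=410.6 N; F_B(max)=rho*g*V=1000*9.81*0.064=627.8 N
(b) Floating fraction=rho_obj/rho=654/1000=0.654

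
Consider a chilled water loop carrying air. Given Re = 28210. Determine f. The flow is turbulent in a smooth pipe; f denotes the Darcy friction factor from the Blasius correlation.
Formula: f = \frac{0.316}{Re^{0.25}}
f = 0.316/28210^0.25 = 0.02438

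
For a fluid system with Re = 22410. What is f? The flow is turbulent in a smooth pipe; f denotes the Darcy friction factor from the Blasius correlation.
Formula: f = \frac{0.316}{Re^{0.25}}
f = 0.316/22410^0.25 = 0.02583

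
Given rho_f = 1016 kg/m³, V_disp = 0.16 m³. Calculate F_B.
Formula: F_B = \rho_f g V_{disp}
F_B = 1016·9.81·0.16 = 1595 N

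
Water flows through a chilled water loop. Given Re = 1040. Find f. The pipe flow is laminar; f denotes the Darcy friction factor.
Formula: f = \frac{64}{Re}
f = 64/1040 = 0.06154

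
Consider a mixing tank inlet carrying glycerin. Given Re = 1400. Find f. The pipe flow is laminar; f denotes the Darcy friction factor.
Formula: f = \frac{64}{Re}
f = 64/1400 = 0.04571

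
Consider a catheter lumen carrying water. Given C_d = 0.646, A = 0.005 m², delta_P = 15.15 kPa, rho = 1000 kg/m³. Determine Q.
Formula: Q = C_d A \sqrt{\frac{2 \Delta P}{\rho}}
Q = 0.646·0.005·√(2·(15.15·1000)/1000)·1000 = 17.78 L/s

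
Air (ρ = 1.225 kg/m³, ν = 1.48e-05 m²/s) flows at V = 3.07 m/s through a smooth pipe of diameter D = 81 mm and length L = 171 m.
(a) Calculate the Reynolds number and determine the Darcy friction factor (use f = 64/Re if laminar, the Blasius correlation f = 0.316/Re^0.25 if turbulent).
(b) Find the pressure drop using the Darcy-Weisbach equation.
(a) Re = V·D/ν = 3.07·0.081/1.48e-05 = 16802 → turbulent (Re > 4000); f = 0.316/Re^0.25 = 0.316/16802^0.25 = 0.027755
(b) Darcy-Weisbach: ΔP = f·(L/D)·½ρV²/1000 = 0.027755·(171/0.081)·½·1.225·3.07²/1000 = 0.3382 kPa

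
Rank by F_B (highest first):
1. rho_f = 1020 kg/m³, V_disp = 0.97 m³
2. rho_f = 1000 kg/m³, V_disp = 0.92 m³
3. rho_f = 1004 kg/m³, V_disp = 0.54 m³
Case 1: F_B = 9706 N
Case 2: F_B = 9025 N
Case 3: F_B = 5319 N
Ranking (highest first): 1, 2, 3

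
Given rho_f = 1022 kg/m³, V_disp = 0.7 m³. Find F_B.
Formula: F_B = \rho_f g V_{disp}
F_B = 1022·9.81·0.7 = 7018 N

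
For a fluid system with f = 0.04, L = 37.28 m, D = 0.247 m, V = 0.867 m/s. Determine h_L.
Formula: h_L = f \frac{L}{D} \frac{V^2}{2g}
h_L = 0.04·(37.28/0.247)·0.867²/(2·9.81) = 0.2313 m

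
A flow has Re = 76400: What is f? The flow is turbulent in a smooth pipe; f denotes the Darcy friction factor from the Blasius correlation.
Formula: f = \frac{0.316}{Re^{0.25}}
f = 0.316/76400^0.25 = 0.01901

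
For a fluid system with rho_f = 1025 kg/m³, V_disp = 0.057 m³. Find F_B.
Formula: F_B = \rho_f g V_{disp}
F_B = 1025·9.81·0.057 = 573.1 N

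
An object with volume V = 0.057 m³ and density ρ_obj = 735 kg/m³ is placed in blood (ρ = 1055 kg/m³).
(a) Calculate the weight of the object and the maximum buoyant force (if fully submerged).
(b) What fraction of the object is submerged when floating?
(a) W=rho_obj*g*V=735*9.81*0.057=411.0 N; F_B(max)=rho*g*V=1055*9.81*0.057=589.9 N
(b) Floating fraction=rho_obj/rho=735/1055=0.697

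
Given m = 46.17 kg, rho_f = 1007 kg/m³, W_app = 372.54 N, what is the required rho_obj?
Formula: W_{app} = mg\left(1 - \frac{\rho_f}{\rho_{obj}}\right)
Substituting knowns: 372.54 = 46.17·9.81·(1 − 1007/rho_obj)
Solving for rho_obj: rho_obj = 1007/(1 − 372.54/(46.17·9.81)) = 5674 kg/m³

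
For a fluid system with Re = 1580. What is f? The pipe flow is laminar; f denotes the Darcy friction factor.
Formula: f = \frac{64}{Re}
f = 64/1580 = 0.04051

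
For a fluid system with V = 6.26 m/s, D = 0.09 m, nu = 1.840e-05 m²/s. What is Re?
Formula: Re = \frac{V D}{\nu}
Re = 6.26·0.09/1.840e-05 = 30620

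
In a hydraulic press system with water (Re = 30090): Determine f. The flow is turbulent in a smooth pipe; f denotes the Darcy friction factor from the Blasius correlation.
Formula: f = \frac{0.316}{Re^{0.25}}
f = 0.316/30090^0.25 = 0.02399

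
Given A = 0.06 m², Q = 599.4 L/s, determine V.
Formula: Q = A V
Substituting knowns: 599.4 = 0.06·V·1000
Solving for V: V = (599.4/1000)/0.06 = 9.99 m/s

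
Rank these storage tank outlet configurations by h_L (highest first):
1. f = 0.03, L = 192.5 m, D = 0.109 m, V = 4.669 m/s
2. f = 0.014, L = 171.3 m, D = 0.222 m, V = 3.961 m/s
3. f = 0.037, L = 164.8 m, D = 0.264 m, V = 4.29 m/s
Case 1: h_L = 58.87 m
Case 2: h_L = 8.639 m
Case 3: h_L = 21.67 m
Ranking (highest first): 1, 3, 2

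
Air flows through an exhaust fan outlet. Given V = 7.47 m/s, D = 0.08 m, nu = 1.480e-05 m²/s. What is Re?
Formula: Re = \frac{V D}{\nu}
Re = 7.47·0.08/1.480e-05 = 40378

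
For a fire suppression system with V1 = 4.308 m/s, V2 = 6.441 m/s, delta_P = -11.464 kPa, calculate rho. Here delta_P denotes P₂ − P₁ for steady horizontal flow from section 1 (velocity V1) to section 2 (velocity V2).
Formula: \Delta P = \frac{1}{2} \rho (V_1^2 - V_2^2)
Substituting knowns: -11.464 = 0.5·rho·(4.308² − 6.441²)/1000
Solving for rho: rho = 2·(-11.464·1000)/(4.308² − 6.441²) = 1000 kg/m³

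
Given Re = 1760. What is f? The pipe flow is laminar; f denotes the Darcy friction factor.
Formula: f = \frac{64}{Re}
f = 64/1760 = 0.03636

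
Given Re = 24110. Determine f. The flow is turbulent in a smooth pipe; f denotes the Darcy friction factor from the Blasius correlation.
Formula: f = \frac{0.316}{Re^{0.25}}
f = 0.316/24110^0.25 = 0.02536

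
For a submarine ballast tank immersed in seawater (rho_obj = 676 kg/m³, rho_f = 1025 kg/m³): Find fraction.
Formula: f_{sub} = \frac{\rho_{obj}}{\rho_f}
fraction = 676/1025 = 0.6595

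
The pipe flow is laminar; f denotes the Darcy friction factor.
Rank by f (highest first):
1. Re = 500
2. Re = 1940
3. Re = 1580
Case 1: f = 0.128
Case 2: f = 0.03299
Case 3: f = 0.04051
Ranking (highest first): 1, 3, 2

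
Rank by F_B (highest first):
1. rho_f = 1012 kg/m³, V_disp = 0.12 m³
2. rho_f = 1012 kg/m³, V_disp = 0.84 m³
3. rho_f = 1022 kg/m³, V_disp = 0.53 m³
Case 1: F_B = 1191 N
Case 2: F_B = 8339 N
Case 3: F_B = 5314 N
Ranking (highest first): 2, 3, 1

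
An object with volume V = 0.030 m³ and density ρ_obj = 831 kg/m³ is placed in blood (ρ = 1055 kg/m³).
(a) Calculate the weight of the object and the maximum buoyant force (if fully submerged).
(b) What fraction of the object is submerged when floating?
(a) W=rho_obj*g*V=831*9.81*0.030=244.6 N; F_B(max)=rho*g*V=1055*9.81*0.030=310.5 N
(b) Floating fraction=rho_obj/rho=831/1055=0.788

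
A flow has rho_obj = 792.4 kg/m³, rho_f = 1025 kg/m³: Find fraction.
Formula: f_{sub} = \frac{\rho_{obj}}{\rho_f}
fraction = 792.4/1025 = 0.7731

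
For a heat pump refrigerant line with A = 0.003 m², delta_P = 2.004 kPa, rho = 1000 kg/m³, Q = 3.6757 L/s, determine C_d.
Formula: Q = C_d A \sqrt{\frac{2 \Delta P}{\rho}}
Substituting knowns: 3.6757 = C_d·0.003·√(2·(2.004·1000)/1000)·1000
Solving for C_d: C_d = (3.6757/1000)/(0.003·√(2·(2.004·1000)/1000)) = 0.612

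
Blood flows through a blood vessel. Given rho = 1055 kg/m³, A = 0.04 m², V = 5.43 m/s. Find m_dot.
Formula: \dot{m} = \rho A V
m_dot = 1055·0.04·5.43 = 229.1 kg/s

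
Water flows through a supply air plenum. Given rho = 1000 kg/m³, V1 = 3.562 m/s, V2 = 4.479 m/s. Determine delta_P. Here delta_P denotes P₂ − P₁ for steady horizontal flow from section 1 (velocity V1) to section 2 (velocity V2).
Formula: \Delta P = \frac{1}{2} \rho (V_1^2 - V_2^2)
delta_P = 0.5·1000·(3.562² − 4.479²)/1000 = -3.687 kPa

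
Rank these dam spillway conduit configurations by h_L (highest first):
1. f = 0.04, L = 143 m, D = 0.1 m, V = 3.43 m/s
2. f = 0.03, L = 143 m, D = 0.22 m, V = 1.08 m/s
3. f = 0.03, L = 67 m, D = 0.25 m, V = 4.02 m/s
Case 1: h_L = 34.3 m
Case 2: h_L = 1.159 m
Case 3: h_L = 6.622 m
Ranking (highest first): 1, 3, 2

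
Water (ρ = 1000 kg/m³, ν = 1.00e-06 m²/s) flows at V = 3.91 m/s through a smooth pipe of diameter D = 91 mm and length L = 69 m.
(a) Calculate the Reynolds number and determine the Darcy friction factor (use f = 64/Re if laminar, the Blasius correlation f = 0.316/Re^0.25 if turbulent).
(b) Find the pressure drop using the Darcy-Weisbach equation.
(a) Re = V·D/ν = 3.91·0.091/1.00e-06 = 355810 → turbulent (Re > 4000); f = 0.316/Re^0.25 = 0.316/355810^0.25 = 0.012938 (Blasius is strictly valid for Re ≲ 1e5; used here as the smooth-pipe estimate the problem specifies)
(b) Darcy-Weisbach: ΔP = f·(L/D)·½ρV²/1000 = 0.012938·(69/0.091)·½·1000·3.91²/1000 = 74.99 kPa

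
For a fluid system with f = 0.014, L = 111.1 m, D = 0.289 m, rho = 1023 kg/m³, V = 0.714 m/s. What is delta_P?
Formula: \Delta P = f \frac{L}{D} \frac{\rho V^2}{2}
delta_P = 0.014·(111.1/0.289)·0.5·1023·0.714²/1000 = 1.403 kPa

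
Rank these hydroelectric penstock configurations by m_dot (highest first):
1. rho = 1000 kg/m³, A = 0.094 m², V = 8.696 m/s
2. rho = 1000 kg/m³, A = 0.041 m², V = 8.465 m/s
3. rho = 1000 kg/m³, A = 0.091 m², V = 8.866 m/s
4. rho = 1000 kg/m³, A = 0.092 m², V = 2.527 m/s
Case 1: m_dot = 817.4 kg/s
Case 2: m_dot = 347.1 kg/s
Case 3: m_dot = 806.8 kg/s
Case 4: m_dot = 232.5 kg/s
Ranking (highest first): 1, 3, 2, 4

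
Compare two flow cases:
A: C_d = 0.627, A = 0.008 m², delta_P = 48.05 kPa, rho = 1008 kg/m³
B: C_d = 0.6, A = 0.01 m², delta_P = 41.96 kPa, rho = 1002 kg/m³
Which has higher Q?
Q(A) = 48.98 L/s, Q(B) = 54.91 L/s. Answer: B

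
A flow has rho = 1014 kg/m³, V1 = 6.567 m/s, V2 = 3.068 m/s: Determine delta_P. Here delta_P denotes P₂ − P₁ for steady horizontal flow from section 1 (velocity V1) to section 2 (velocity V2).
Formula: \Delta P = \frac{1}{2} \rho (V_1^2 - V_2^2)
delta_P = 0.5·1014·(6.567² − 3.068²)/1000 = 17.09 kPa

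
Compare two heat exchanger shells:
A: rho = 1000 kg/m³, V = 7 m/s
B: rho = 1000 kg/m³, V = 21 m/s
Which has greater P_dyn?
P_dyn(A) = 24.5 kPa, P_dyn(B) = 220.5 kPa. Answer: B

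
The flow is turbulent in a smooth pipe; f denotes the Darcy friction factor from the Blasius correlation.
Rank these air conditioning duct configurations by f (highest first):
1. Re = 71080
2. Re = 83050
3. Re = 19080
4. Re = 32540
Case 1: f = 0.01935
Case 2: f = 0.01861
Case 3: f = 0.02689
Case 4: f = 0.02353
Ranking (highest first): 3, 4, 1, 2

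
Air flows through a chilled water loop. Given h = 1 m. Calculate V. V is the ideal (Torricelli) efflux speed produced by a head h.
Formula: V = \sqrt{2 g h}
V = √(2·9.81·1) = 4.429 m/s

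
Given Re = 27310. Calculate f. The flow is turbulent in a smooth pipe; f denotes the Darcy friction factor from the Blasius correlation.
Formula: f = \frac{0.316}{Re^{0.25}}
f = 0.316/27310^0.25 = 0.02458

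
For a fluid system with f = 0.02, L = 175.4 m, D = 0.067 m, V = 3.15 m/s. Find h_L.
Formula: h_L = f \frac{L}{D} \frac{V^2}{2g}
h_L = 0.02·(175.4/0.067)·3.15²/(2·9.81) = 26.48 m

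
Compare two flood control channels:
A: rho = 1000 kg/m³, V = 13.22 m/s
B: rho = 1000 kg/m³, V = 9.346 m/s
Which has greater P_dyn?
P_dyn(A) = 87.38 kPa, P_dyn(B) = 43.67 kPa. Answer: A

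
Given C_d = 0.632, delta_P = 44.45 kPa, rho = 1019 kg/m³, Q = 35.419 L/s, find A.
Formula: Q = C_d A \sqrt{\frac{2 \Delta P}{\rho}}
Substituting knowns: 35.419 = 0.632·A·√(2·(44.45·1000)/1019)·1000
Solving for A: A = (35.419/1000)/(0.632·√(2·(44.45·1000)/1019)) = 0.006 m²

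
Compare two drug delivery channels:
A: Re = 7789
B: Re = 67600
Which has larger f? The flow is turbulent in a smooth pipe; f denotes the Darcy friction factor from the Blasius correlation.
f(A) = 0.03364, f(B) = 0.0196. Answer: A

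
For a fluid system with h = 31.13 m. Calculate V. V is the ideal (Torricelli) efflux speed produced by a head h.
Formula: V = \sqrt{2 g h}
V = √(2·9.81·31.13) = 24.71 m/s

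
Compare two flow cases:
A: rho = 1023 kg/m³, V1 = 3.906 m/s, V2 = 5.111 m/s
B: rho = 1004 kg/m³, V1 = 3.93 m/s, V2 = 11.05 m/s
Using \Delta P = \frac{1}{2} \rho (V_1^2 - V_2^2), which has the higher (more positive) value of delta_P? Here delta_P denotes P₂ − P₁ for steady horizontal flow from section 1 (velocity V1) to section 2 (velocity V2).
delta_P(A) = -5.558 kPa, delta_P(B) = -53.54 kPa. Answer: A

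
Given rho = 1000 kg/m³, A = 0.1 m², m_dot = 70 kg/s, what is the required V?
Formula: \dot{m} = \rho A V
Substituting knowns: 70 = 1000·0.1·V
Solving for V: V = 70/(1000·0.1) = 0.7 m/s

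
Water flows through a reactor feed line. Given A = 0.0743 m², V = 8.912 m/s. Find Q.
Formula: Q = A V
Q = 0.0743·8.912·1000 = 662.2 L/s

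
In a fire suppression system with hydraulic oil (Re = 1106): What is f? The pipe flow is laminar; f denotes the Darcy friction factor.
Formula: f = \frac{64}{Re}
f = 64/1106 = 0.05787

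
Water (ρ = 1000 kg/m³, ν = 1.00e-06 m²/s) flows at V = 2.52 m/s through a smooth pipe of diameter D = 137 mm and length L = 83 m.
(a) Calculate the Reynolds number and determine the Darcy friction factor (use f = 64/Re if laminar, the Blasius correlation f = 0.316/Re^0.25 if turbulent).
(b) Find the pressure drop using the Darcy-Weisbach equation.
(a) Re = V·D/ν = 2.52·0.137/1.00e-06 = 345240 → turbulent (Re > 4000); f = 0.316/Re^0.25 = 0.316/345240^0.25 = 0.013036 (Blasius is strictly valid for Re ≲ 1e5; used here as the smooth-pipe estimate the problem specifies)
(b) Darcy-Weisbach: ΔP = f·(L/D)·½ρV²/1000 = 0.013036·(83/0.137)·½·1000·2.52²/1000 = 25.08 kPa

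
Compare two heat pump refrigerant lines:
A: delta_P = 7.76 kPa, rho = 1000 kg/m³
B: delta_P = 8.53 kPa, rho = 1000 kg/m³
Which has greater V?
V(A) = 3.94 m/s, V(B) = 4.13 m/s. Answer: B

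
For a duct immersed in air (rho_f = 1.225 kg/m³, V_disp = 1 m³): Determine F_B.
Formula: F_B = \rho_f g V_{disp}
F_B = 1.225·9.81·1 = 12.02 N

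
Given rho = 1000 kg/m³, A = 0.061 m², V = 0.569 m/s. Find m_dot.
Formula: \dot{m} = \rho A V
m_dot = 1000·0.061·0.569 = 34.71 kg/s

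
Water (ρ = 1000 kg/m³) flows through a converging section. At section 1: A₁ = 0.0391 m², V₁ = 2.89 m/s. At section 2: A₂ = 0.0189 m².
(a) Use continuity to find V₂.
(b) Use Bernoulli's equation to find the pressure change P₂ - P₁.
(a) Continuity: A₁V₁=A₂V₂ -> V₂=A₁V₁/A₂=0.0391*2.89/0.0189=5.98 m/s
(b) Bernoulli: P₂-P₁=0.5*rho*(V₁^2-V₂^2)/1000=0.5*1000*(2.89^2-5.98^2)/1000=-13.7 kPa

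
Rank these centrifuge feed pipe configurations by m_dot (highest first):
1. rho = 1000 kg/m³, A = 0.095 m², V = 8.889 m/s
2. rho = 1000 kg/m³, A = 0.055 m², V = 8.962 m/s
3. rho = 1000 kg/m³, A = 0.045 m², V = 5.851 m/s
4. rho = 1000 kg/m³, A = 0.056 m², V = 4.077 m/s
Case 1: m_dot = 844.5 kg/s
Case 2: m_dot = 492.9 kg/s
Case 3: m_dot = 263.3 kg/s
Case 4: m_dot = 228.3 kg/s
Ranking (highest first): 1, 2, 3, 4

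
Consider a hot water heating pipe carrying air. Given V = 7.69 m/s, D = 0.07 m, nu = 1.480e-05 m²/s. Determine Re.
Formula: Re = \frac{V D}{\nu}
Re = 7.69·0.07/1.480e-05 = 36372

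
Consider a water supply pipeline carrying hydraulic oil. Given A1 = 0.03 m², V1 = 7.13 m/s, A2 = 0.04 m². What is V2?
Formula: V_2 = \frac{A_1 V_1}{A_2}
V2 = 0.03·7.13/0.04 = 5.347 m/s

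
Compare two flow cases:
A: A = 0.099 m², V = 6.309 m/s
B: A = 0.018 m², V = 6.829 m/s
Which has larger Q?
Q(A) = 624.6 L/s, Q(B) = 122.9 L/s. Answer: A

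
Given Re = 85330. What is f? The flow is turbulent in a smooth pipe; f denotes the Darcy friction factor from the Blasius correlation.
Formula: f = \frac{0.316}{Re^{0.25}}
f = 0.316/85330^0.25 = 0.01849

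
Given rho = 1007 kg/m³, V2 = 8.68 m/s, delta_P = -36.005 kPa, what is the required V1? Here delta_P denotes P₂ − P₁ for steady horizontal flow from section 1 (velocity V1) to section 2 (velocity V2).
Formula: \Delta P = \frac{1}{2} \rho (V_1^2 - V_2^2)
Substituting knowns: -36.005 = 0.5·1007·(V1² − 8.68²)/1000
Solving for V1: V1 = √(8.68² + 2·(-36.005·1000)/1007) = 1.958 m/s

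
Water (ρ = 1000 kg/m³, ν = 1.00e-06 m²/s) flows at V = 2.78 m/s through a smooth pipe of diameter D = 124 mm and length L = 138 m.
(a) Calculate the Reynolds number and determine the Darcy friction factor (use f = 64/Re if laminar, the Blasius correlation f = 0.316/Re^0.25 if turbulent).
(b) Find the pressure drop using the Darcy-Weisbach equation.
(a) Re = V·D/ν = 2.78·0.124/1.00e-06 = 344720 → turbulent (Re > 4000); f = 0.316/Re^0.25 = 0.316/344720^0.25 = 0.013041 (Blasius is strictly valid for Re ≲ 1e5; used here as the smooth-pipe estimate the problem specifies)
(b) Darcy-Weisbach: ΔP = f·(L/D)·½ρV²/1000 = 0.013041·(138/0.124)·½·1000·2.78²/1000 = 56.08 kPa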